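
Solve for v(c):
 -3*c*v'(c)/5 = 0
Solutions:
 v(c) = C1


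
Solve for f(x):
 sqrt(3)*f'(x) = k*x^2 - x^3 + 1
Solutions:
 f(x) = C1 + sqrt(3)*k*x^3/9 - sqrt(3)*x^4/12 + sqrt(3)*x/3


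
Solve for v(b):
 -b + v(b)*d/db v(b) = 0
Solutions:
 v(b) = -sqrt(C1 + b^2)
 v(b) = sqrt(C1 + b^2)


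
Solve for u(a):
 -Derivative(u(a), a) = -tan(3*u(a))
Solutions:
 u(a) = -asin(C1*exp(3*a))/3 + pi/3
 u(a) = asin(C1*exp(3*a))/3


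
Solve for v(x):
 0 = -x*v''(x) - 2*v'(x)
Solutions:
 v(x) = C1 + C2/x


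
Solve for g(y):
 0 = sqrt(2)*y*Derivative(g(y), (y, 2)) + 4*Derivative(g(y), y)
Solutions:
 g(y) = C1 + C2*y^(1 - 2*sqrt(2))


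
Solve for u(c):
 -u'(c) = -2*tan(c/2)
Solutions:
 u(c) = C1 - 4*log(cos(c/2))


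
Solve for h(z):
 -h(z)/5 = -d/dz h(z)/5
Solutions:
 h(z) = C1*exp(z)


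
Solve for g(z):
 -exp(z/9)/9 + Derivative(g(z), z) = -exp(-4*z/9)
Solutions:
 g(z) = C1 + exp(z/9) + 9*exp(-4*z/9)/4


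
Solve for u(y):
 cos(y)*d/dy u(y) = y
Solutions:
 u(y) = C1 + Integral(y/cos(y), y)


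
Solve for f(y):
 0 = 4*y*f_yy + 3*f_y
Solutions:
 f(y) = C1 + C2*y^(1/4)


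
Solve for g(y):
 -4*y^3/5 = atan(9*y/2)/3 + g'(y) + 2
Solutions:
 g(y) = C1 - y^4/5 - y*atan(9*y/2)/3 - 2*y + log(81*y^2 + 4)/27


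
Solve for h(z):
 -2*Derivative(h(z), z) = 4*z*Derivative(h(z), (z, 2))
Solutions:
 h(z) = C1 + C2*sqrt(z)


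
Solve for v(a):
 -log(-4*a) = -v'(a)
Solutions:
 v(a) = C1 + a*log(-a) + a*(-1 + 2*log(2))


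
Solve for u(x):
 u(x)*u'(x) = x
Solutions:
 u(x) = -sqrt(C1 + x^2)
 u(x) = sqrt(C1 + x^2)


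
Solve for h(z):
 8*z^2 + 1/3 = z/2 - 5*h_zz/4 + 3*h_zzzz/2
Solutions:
 h(z) = C1 + C2*z + C3*exp(-sqrt(30)*z/6) + C4*exp(sqrt(30)*z/6) - 8*z^4/15 + z^3/15 - 586*z^2/75


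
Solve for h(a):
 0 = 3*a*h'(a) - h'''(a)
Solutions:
 h(a) = C1 + Integral(C2*airyai(3^(1/3)*a) + C3*airybi(3^(1/3)*a), a)


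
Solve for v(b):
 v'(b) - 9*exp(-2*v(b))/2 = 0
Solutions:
 v(b) = log(-sqrt(C1 + 9*b))
 v(b) = log(C1 + 9*b)/2


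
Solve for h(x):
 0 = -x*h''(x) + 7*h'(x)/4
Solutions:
 h(x) = C1 + C2*x^(11/4)


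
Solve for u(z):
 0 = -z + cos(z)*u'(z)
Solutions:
 u(z) = C1 + Integral(z/cos(z), z)


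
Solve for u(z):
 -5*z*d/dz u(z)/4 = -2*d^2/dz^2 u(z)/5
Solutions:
 u(z) = C1 + C2*erfi(5*z/4)


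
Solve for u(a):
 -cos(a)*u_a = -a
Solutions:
 u(a) = C1 + Integral(a/cos(a), a)


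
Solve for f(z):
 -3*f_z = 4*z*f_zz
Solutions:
 f(z) = C1 + C2*z^(1/4)


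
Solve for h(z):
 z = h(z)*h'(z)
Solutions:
 h(z) = -sqrt(C1 + z^2)
 h(z) = sqrt(C1 + z^2)


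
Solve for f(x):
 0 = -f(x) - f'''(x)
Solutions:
 f(x) = C3*exp(-x) + (C1*sin(sqrt(3)*x/2) + C2*cos(sqrt(3)*x/2))*exp(x/2)


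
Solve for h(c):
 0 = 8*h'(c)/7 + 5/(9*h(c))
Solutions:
 h(c) = -sqrt(C1 - 35*c)/6
 h(c) = sqrt(C1 - 35*c)/6


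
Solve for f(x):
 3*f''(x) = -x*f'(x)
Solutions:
 f(x) = C1 + C2*erf(sqrt(6)*x/6)


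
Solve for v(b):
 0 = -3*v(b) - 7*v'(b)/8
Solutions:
 v(b) = C1*exp(-24*b/7)


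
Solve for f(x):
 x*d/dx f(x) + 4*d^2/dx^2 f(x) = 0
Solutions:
 f(x) = C1 + C2*erf(sqrt(2)*x/4)


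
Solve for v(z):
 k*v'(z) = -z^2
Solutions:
 v(z) = C1 - z^3/(3*k)


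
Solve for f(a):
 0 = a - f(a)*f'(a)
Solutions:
 f(a) = -sqrt(C1 + a^2)
 f(a) = sqrt(C1 + a^2)


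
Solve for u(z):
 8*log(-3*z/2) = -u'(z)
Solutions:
 u(z) = C1 - 8*z*log(-z) + 8*z*(-log(3) + log(2) + 1)


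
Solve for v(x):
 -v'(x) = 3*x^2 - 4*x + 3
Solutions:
 v(x) = C1 - x^3 + 2*x^2 - 3*x


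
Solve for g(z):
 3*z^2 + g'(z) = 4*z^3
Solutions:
 g(z) = C1 + z^4 - z^3


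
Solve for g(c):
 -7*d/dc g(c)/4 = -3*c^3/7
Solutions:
 g(c) = C1 + 3*c^4/49


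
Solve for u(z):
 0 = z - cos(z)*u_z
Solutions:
 u(z) = C1 + Integral(z/cos(z), z)


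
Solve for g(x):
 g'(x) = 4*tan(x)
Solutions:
 g(x) = C1 - 4*log(cos(x))


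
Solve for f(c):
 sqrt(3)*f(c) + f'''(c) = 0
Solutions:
 f(c) = C3*exp(-3^(1/6)*c) + (C1*sin(3^(2/3)*c/2) + C2*cos(3^(2/3)*c/2))*exp(3^(1/6)*c/2)


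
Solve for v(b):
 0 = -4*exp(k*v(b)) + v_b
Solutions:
 v(b) = Piecewise((log(-1/(C1*k + 4*b*k))/k, Ne(k, 0)), (nan, True))
 v(b) = Piecewise((C1 + 4*b, Eq(k, 0)), (nan, True))


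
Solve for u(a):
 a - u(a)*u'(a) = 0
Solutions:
 u(a) = -sqrt(C1 + a^2)
 u(a) = sqrt(C1 + a^2)


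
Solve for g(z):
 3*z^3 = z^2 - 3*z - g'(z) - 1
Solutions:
 g(z) = C1 - 3*z^4/4 + z^3/3 - 3*z^2/2 - z


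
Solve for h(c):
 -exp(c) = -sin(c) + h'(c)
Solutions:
 h(c) = C1 - exp(c) - cos(c)


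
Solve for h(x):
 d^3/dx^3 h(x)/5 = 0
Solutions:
 h(x) = C1 + C2*x + C3*x^2


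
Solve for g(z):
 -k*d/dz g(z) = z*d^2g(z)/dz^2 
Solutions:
 g(z) = C1 + z^(1 - re(k))*(C2*sin(log(z)*Abs(im(k))) + C3*cos(log(z)*im(k)))


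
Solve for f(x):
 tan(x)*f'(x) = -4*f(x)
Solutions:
 f(x) = C1/sin(x)^4


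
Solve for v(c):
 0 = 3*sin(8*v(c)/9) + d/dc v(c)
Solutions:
 3*c + 9*log(cos(8*v(c)/9) - 1)/16 - 9*log(cos(8*v(c)/9) + 1)/16 = C1


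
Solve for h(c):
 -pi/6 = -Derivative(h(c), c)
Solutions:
 h(c) = C1 + pi*c/6


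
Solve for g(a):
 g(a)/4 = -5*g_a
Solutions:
 g(a) = C1*exp(-a/20)


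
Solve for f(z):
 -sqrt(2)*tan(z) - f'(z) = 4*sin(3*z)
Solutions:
 f(z) = C1 + sqrt(2)*log(cos(z)) + 4*cos(3*z)/3


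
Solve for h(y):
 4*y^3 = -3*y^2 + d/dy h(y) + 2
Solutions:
 h(y) = C1 + y^4 + y^3 - 2*y


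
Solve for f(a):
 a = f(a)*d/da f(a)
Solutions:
 f(a) = -sqrt(C1 + a^2)
 f(a) = sqrt(C1 + a^2)


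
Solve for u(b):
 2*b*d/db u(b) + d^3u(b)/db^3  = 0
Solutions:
 u(b) = C1 + Integral(C2*airyai(-2^(1/3)*b) + C3*airybi(-2^(1/3)*b), b)


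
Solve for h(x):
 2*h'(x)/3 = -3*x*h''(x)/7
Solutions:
 h(x) = C1 + C2/x^(5/9)


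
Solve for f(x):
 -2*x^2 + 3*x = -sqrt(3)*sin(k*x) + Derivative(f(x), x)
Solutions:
 f(x) = C1 - 2*x^3/3 + 3*x^2/2 - sqrt(3)*cos(k*x)/k


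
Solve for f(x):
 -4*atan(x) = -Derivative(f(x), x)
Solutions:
 f(x) = C1 + 4*x*atan(x) - 2*log(x^2 + 1)


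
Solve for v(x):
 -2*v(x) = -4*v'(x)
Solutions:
 v(x) = C1*exp(x/2)


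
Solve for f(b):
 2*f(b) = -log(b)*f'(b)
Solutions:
 f(b) = C1*exp(-2*li(b))


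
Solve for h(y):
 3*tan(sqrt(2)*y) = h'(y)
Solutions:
 h(y) = C1 - 3*sqrt(2)*log(cos(sqrt(2)*y))/2


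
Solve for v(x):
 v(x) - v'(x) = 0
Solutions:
 v(x) = C1*exp(x)


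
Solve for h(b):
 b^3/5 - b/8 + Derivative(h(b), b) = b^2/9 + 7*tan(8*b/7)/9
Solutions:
 h(b) = C1 - b^4/20 + b^3/27 + b^2/16 - 49*log(cos(8*b/7))/72


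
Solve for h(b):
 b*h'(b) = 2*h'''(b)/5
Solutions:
 h(b) = C1 + Integral(C2*airyai(2^(2/3)*5^(1/3)*b/2) + C3*airybi(2^(2/3)*5^(1/3)*b/2), b)


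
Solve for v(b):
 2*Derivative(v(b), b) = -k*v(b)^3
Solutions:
 v(b) = -sqrt(-1/(C1 - b*k))
 v(b) = sqrt(-1/(C1 - b*k))


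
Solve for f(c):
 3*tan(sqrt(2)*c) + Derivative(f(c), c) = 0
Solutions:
 f(c) = C1 + 3*sqrt(2)*log(cos(sqrt(2)*c))/2


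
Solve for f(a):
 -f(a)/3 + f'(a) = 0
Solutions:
 f(a) = C1*exp(a/3)


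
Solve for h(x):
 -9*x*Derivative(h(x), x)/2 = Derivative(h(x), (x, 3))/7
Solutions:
 h(x) = C1 + Integral(C2*airyai(-2^(2/3)*63^(1/3)*x/2) + C3*airybi(-2^(2/3)*63^(1/3)*x/2), x)


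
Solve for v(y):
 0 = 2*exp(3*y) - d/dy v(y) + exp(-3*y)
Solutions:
 v(y) = C1 + 2*exp(3*y)/3 - exp(-3*y)/3


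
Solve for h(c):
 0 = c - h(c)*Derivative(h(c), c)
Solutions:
 h(c) = -sqrt(C1 + c^2)
 h(c) = sqrt(C1 + c^2)


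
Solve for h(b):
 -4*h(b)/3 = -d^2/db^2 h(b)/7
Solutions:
 h(b) = C1*exp(-2*sqrt(21)*b/3) + C2*exp(2*sqrt(21)*b/3)


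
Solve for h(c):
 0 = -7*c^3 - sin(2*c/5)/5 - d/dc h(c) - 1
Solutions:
 h(c) = C1 - 7*c^4/4 - c + cos(2*c/5)/2


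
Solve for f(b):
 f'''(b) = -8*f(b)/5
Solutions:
 f(b) = C3*exp(-2*5^(2/3)*b/5) + (C1*sin(sqrt(3)*5^(2/3)*b/5) + C2*cos(sqrt(3)*5^(2/3)*b/5))*exp(5^(2/3)*b/5)


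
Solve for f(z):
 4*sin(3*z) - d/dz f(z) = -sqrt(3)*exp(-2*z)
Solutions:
 f(z) = C1 - 4*cos(3*z)/3 - sqrt(3)*exp(-2*z)/2


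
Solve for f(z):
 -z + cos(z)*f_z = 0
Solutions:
 f(z) = C1 + Integral(z/cos(z), z)


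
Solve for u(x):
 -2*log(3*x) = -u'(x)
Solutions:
 u(x) = C1 + 2*x*log(x) - 2*x + x*log(9)


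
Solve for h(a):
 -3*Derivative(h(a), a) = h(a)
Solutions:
 h(a) = C1*exp(-a/3)


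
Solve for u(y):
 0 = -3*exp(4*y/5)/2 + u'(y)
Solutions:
 u(y) = C1 + 15*exp(4*y/5)/8


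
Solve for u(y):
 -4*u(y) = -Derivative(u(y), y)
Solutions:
 u(y) = C1*exp(4*y)


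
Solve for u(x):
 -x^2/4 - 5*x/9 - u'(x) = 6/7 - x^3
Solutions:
 u(x) = C1 + x^4/4 - x^3/12 - 5*x^2/18 - 6*x/7


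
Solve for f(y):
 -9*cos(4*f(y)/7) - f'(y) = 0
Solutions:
 9*y - 7*log(sin(4*f(y)/7) - 1)/8 + 7*log(sin(4*f(y)/7) + 1)/8 = C1


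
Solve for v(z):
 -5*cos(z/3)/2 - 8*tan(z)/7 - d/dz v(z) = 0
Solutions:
 v(z) = C1 + 8*log(cos(z))/7 - 15*sin(z/3)/2


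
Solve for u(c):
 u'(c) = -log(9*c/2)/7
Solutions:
 u(c) = C1 - c*log(c)/7 - 2*c*log(3)/7 + c*log(2)/7 + c/7


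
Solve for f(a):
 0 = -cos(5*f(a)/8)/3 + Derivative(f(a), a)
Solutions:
 -a/3 - 4*log(sin(5*f(a)/8) - 1)/5 + 4*log(sin(5*f(a)/8) + 1)/5 = C1


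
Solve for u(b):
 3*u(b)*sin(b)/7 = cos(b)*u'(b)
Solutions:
 u(b) = C1/cos(b)^(3/7)


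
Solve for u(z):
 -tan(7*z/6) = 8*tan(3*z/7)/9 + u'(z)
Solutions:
 u(z) = C1 + 56*log(cos(3*z/7))/27 + 6*log(cos(7*z/6))/7


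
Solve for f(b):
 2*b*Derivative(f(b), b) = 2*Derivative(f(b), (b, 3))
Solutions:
 f(b) = C1 + Integral(C2*airyai(b) + C3*airybi(b), b)


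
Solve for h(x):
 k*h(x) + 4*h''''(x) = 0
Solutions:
 h(x) = C1*exp(-sqrt(2)*x*(-k)^(1/4)/2) + C2*exp(sqrt(2)*x*(-k)^(1/4)/2) + C3*exp(-sqrt(2)*I*x*(-k)^(1/4)/2) + C4*exp(sqrt(2)*I*x*(-k)^(1/4)/2)


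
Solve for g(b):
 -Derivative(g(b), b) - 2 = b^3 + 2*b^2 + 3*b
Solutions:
 g(b) = C1 - b^4/4 - 2*b^3/3 - 3*b^2/2 - 2*b


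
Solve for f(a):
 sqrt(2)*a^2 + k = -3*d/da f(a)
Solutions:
 f(a) = C1 - sqrt(2)*a^3/9 - a*k/3


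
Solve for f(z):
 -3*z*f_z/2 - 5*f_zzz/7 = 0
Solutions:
 f(z) = C1 + Integral(C2*airyai(-10^(2/3)*21^(1/3)*z/10) + C3*airybi(-10^(2/3)*21^(1/3)*z/10), z)


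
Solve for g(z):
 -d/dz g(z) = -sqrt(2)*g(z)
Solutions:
 g(z) = C1*exp(sqrt(2)*z)


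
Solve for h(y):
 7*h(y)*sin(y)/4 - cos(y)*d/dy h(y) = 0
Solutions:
 h(y) = C1/cos(y)^(7/4)


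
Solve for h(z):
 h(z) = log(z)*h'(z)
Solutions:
 h(z) = C1*exp(li(z))


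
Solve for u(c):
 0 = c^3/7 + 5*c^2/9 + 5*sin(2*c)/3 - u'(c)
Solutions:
 u(c) = C1 + c^4/28 + 5*c^3/27 - 5*cos(2*c)/6


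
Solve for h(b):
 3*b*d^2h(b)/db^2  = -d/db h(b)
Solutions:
 h(b) = C1 + C2*b^(2/3)


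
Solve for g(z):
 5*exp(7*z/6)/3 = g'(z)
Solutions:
 g(z) = C1 + 10*exp(7*z/6)/7


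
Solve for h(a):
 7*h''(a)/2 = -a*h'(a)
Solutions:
 h(a) = C1 + C2*erf(sqrt(7)*a/7)


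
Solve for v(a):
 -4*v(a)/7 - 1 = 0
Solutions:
 v(a) = -7/4


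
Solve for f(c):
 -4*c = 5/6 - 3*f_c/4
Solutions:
 f(c) = C1 + 8*c^2/3 + 10*c/9


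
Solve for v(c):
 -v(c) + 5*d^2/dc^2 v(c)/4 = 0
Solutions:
 v(c) = C1*exp(-2*sqrt(5)*c/5) + C2*exp(2*sqrt(5)*c/5)


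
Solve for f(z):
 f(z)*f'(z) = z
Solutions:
 f(z) = -sqrt(C1 + z^2)
 f(z) = sqrt(C1 + z^2)


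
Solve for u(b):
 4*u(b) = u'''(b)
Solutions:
 u(b) = C3*exp(2^(2/3)*b) + (C1*sin(2^(2/3)*sqrt(3)*b/2) + C2*cos(2^(2/3)*sqrt(3)*b/2))*exp(-2^(2/3)*b/2)


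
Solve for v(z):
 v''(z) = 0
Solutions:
 v(z) = C1 + C2*z


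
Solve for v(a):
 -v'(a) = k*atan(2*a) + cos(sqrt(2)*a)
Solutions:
 v(a) = C1 - k*(a*atan(2*a) - log(4*a^2 + 1)/4) - sqrt(2)*sin(sqrt(2)*a)/2


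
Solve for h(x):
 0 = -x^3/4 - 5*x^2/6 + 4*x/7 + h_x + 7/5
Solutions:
 h(x) = C1 + x^4/16 + 5*x^3/18 - 2*x^2/7 - 7*x/5


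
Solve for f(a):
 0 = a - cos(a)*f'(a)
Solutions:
 f(a) = C1 + Integral(a/cos(a), a)


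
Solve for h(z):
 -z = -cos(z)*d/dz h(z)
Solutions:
 h(z) = C1 + Integral(z/cos(z), z)


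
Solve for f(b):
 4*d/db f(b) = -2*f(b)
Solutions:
 f(b) = C1*exp(-b/2)


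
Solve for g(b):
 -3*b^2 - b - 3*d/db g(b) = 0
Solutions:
 g(b) = C1 - b^3/3 - b^2/6


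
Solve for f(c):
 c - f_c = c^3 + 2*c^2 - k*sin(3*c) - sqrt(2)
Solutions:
 f(c) = C1 - c^4/4 - 2*c^3/3 + c^2/2 + sqrt(2)*c - k*cos(3*c)/3


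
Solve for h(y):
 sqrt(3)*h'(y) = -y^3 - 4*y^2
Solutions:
 h(y) = C1 - sqrt(3)*y^4/12 - 4*sqrt(3)*y^3/9


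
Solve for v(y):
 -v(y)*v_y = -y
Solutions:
 v(y) = -sqrt(C1 + y^2)
 v(y) = sqrt(C1 + y^2)


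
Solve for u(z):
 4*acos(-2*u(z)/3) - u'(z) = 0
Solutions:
 Integral(1/acos(-2*_y/3), (_y, u(z))) = C1 + 4*z


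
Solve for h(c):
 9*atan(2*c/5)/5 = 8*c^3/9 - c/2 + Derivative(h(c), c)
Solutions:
 h(c) = C1 - 2*c^4/9 + c^2/4 + 9*c*atan(2*c/5)/5 - 9*log(4*c^2 + 25)/4


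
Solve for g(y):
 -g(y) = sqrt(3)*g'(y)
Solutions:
 g(y) = C1*exp(-sqrt(3)*y/3)


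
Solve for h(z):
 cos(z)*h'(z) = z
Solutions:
 h(z) = C1 + Integral(z/cos(z), z)


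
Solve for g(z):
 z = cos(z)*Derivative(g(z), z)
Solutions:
 g(z) = C1 + Integral(z/cos(z), z)


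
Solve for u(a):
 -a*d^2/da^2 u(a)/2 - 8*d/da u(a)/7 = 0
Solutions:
 u(a) = C1 + C2/a^(9/7)


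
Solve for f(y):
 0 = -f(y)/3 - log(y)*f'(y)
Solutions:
 f(y) = C1*exp(-li(y)/3)


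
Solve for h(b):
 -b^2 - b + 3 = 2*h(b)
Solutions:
 h(b) = -b^2/2 - b/2 + 3/2


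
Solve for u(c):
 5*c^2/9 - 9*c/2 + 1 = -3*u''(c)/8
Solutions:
 u(c) = C1 + C2*c - 10*c^4/81 + 2*c^3 - 4*c^2/3


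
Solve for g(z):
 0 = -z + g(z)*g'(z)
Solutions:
 g(z) = -sqrt(C1 + z^2)
 g(z) = sqrt(C1 + z^2)


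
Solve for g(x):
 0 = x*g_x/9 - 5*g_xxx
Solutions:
 g(x) = C1 + Integral(C2*airyai(75^(1/3)*x/15) + C3*airybi(75^(1/3)*x/15), x)


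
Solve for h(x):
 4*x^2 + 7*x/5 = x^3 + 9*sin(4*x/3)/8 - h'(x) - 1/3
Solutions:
 h(x) = C1 + x^4/4 - 4*x^3/3 - 7*x^2/10 - x/3 - 27*cos(4*x/3)/32


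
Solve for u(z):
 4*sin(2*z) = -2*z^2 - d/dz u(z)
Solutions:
 u(z) = C1 - 2*z^3/3 + 2*cos(2*z)


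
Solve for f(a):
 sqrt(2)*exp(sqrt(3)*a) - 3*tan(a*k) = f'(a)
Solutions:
 f(a) = C1 - 3*Piecewise((-log(cos(a*k))/k, Ne(k, 0)), (0, True)) + sqrt(6)*exp(sqrt(3)*a)/3


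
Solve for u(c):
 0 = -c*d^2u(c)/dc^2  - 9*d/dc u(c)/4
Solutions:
 u(c) = C1 + C2/c^(5/4)


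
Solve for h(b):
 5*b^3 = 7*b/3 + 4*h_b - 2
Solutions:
 h(b) = C1 + 5*b^4/16 - 7*b^2/24 + b/2


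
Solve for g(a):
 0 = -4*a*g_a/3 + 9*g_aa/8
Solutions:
 g(a) = C1 + C2*erfi(4*sqrt(3)*a/9)


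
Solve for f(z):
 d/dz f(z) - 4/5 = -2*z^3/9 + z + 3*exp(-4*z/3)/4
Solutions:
 f(z) = C1 - z^4/18 + z^2/2 + 4*z/5 - 9*exp(-4*z/3)/16


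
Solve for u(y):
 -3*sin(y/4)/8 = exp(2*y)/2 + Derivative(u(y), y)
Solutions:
 u(y) = C1 - exp(2*y)/4 + 3*cos(y/4)/2


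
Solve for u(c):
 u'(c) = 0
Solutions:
 u(c) = C1


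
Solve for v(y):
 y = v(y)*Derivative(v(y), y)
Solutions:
 v(y) = -sqrt(C1 + y^2)
 v(y) = sqrt(C1 + y^2)


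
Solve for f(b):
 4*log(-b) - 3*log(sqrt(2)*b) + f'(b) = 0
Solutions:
 f(b) = C1 - b*log(b) + b*(1 + 3*log(2)/2 - 4*I*pi)


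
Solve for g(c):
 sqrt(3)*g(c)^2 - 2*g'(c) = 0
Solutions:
 g(c) = -2/(C1 + sqrt(3)*c)


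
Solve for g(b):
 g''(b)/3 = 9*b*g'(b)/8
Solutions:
 g(b) = C1 + C2*erfi(3*sqrt(3)*b/4)


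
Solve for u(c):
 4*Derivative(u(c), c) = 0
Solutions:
 u(c) = C1


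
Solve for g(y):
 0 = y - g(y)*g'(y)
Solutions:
 g(y) = -sqrt(C1 + y^2)
 g(y) = sqrt(C1 + y^2)


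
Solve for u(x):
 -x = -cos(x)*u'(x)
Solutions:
 u(x) = C1 + Integral(x/cos(x), x)


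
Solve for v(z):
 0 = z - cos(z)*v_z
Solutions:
 v(z) = C1 + Integral(z/cos(z), z)


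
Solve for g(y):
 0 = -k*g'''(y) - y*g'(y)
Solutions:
 g(y) = C1 + Integral(C2*airyai(y*(-1/k)^(1/3)) + C3*airybi(y*(-1/k)^(1/3)), y)


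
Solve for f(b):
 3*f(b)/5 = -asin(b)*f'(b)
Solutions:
 f(b) = C1*exp(-3*Integral(1/asin(b), b)/5)


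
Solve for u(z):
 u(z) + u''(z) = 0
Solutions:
 u(z) = C1*sin(z) + C2*cos(z)


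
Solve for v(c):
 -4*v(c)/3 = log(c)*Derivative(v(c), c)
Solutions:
 v(c) = C1*exp(-4*li(c)/3)


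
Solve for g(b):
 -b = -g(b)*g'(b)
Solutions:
 g(b) = -sqrt(C1 + b^2)
 g(b) = sqrt(C1 + b^2)


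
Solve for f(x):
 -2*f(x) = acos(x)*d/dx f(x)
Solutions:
 f(x) = C1*exp(-2*Integral(1/acos(x), x))


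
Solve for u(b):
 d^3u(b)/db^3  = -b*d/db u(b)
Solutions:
 u(b) = C1 + Integral(C2*airyai(-b) + C3*airybi(-b), b)


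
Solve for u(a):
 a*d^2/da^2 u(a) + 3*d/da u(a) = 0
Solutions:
 u(a) = C1 + C2/a^2


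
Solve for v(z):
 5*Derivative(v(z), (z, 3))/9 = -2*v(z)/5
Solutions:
 v(z) = C3*exp(z*(-90^(1/3) + 3*10^(1/3)*3^(2/3))/20)*sin(3*10^(1/3)*3^(1/6)*z/10) + C4*exp(z*(-90^(1/3) + 3*10^(1/3)*3^(2/3))/20)*cos(3*10^(1/3)*3^(1/6)*z/10) + C5*exp(-z*(90^(1/3) + 3*10^(1/3)*3^(2/3))/20) + (C1*sin(3*10^(1/3)*3^(1/6)*z/10) + C2*cos(3*10^(1/3)*3^(1/6)*z/10))*exp(90^(1/3)*z/10)


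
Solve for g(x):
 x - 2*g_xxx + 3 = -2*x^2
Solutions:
 g(x) = C1 + C2*x + C3*x^2 + x^5/60 + x^4/48 + x^3/4


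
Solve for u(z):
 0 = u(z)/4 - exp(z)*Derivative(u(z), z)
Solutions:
 u(z) = C1*exp(-exp(-z)/4)


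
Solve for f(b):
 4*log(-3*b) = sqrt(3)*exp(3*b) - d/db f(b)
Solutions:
 f(b) = C1 - 4*b*log(-b) + 4*b*(1 - log(3)) + sqrt(3)*exp(3*b)/3


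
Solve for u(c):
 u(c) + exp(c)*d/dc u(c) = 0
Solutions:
 u(c) = C1*exp(exp(-c))


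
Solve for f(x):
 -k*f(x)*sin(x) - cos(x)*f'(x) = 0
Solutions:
 f(x) = C1*exp(k*log(cos(x)))


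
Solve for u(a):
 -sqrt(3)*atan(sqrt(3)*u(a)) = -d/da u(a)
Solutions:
 Integral(1/atan(sqrt(3)*_y), (_y, u(a))) = C1 + sqrt(3)*a


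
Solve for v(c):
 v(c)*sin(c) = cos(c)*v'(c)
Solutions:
 v(c) = C1/cos(c)


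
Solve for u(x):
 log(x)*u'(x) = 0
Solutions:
 u(x) = C1


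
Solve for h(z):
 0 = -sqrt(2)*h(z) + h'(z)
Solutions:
 h(z) = C1*exp(sqrt(2)*z)


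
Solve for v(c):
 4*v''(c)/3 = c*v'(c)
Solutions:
 v(c) = C1 + C2*erfi(sqrt(6)*c/4)


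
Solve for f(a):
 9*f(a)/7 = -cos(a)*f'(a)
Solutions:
 f(a) = C1*(sin(a) - 1)^(9/14)/(sin(a) + 1)^(9/14)


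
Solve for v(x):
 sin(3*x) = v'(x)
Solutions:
 v(x) = C1 - cos(3*x)/3


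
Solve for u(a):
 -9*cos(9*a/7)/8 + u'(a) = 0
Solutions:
 u(a) = C1 + 7*sin(9*a/7)/8


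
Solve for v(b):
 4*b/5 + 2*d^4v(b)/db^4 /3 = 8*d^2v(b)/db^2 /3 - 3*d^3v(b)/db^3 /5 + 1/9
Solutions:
 v(b) = C1 + C2*b + C3*exp(-5*b/2) + C4*exp(8*b/5) + b^3/20 + 31*b^2/2400


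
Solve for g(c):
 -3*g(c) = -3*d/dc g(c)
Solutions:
 g(c) = C1*exp(c)


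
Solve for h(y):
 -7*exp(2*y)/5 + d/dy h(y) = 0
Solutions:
 h(y) = C1 + 7*exp(2*y)/10


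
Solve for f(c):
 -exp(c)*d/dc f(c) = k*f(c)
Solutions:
 f(c) = C1*exp(k*exp(-c))


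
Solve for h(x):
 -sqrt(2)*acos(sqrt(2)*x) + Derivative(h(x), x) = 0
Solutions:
 h(x) = C1 + sqrt(2)*(x*acos(sqrt(2)*x) - sqrt(2)*sqrt(1 - 2*x^2)/2)


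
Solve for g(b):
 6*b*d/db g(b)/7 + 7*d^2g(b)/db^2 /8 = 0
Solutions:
 g(b) = C1 + C2*erf(2*sqrt(6)*b/7)


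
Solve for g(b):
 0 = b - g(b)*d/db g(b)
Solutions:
 g(b) = -sqrt(C1 + b^2)
 g(b) = sqrt(C1 + b^2)


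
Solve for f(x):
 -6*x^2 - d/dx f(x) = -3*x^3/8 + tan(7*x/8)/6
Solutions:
 f(x) = C1 + 3*x^4/32 - 2*x^3 + 4*log(cos(7*x/8))/21


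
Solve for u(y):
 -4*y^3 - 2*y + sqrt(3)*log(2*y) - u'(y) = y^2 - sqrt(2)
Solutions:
 u(y) = C1 - y^4 - y^3/3 - y^2 + sqrt(3)*y*log(y) - sqrt(3)*y + sqrt(3)*y*log(2) + sqrt(2)*y


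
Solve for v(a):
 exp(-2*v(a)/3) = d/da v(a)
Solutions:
 v(a) = 3*log(-sqrt(C1 + a)) - 3*log(3) + 3*log(6)/2
 v(a) = 3*log(C1 + a)/2 - 3*log(3) + 3*log(6)/2


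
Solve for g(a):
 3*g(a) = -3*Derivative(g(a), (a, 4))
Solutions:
 g(a) = (C1*sin(sqrt(2)*a/2) + C2*cos(sqrt(2)*a/2))*exp(-sqrt(2)*a/2) + (C3*sin(sqrt(2)*a/2) + C4*cos(sqrt(2)*a/2))*exp(sqrt(2)*a/2)


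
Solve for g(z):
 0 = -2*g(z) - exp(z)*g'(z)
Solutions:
 g(z) = C1*exp(2*exp(-z))


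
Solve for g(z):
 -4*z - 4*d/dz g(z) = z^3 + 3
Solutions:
 g(z) = C1 - z^4/16 - z^2/2 - 3*z/4


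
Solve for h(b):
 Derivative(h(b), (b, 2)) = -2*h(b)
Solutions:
 h(b) = C1*sin(sqrt(2)*b) + C2*cos(sqrt(2)*b)


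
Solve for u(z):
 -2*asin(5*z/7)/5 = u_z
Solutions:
 u(z) = C1 - 2*z*asin(5*z/7)/5 - 2*sqrt(49 - 25*z^2)/25


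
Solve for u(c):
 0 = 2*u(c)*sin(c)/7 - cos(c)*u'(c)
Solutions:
 u(c) = C1/cos(c)^(2/7)


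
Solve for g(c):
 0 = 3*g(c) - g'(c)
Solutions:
 g(c) = C1*exp(3*c)


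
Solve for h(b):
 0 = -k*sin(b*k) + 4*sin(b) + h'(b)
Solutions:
 h(b) = C1 + 4*cos(b) - cos(b*k)


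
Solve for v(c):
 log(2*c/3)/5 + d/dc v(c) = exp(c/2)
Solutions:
 v(c) = C1 - c*log(c)/5 + c*(-log(2) + 1 + log(3))/5 + 2*exp(c/2)


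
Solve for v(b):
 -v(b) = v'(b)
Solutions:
 v(b) = C1*exp(-b)


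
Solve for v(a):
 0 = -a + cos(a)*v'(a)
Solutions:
 v(a) = C1 + Integral(a/cos(a), a)


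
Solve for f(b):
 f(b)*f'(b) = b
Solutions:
 f(b) = -sqrt(C1 + b^2)
 f(b) = sqrt(C1 + b^2)


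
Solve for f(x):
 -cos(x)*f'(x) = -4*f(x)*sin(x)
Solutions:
 f(x) = C1/cos(x)^4


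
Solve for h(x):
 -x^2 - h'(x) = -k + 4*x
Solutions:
 h(x) = C1 + k*x - x^3/3 - 2*x^2


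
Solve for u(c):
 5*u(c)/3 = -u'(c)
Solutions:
 u(c) = C1*exp(-5*c/3)


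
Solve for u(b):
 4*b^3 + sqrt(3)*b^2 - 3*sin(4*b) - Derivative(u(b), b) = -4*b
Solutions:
 u(b) = C1 + b^4 + sqrt(3)*b^3/3 + 2*b^2 + 3*cos(4*b)/4


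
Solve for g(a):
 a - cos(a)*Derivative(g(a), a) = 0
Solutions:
 g(a) = C1 + Integral(a/cos(a), a)


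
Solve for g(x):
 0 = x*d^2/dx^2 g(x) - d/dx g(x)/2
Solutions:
 g(x) = C1 + C2*x^(3/2)


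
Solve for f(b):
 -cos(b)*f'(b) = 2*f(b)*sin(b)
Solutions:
 f(b) = C1*cos(b)^2


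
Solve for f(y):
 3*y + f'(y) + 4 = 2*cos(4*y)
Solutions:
 f(y) = C1 - 3*y^2/2 - 4*y + sin(4*y)/2


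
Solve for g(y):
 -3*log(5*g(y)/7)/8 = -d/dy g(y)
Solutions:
 -8*Integral(1/(log(_y) - log(7) + log(5)), (_y, g(y)))/3 = C1 - y


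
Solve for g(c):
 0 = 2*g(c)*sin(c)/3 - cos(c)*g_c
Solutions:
 g(c) = C1/cos(c)^(2/3)


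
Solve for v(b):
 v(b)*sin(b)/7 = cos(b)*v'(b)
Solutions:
 v(b) = C1/cos(b)^(1/7)


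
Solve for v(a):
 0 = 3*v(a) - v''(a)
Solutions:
 v(a) = C1*exp(-sqrt(3)*a) + C2*exp(sqrt(3)*a)


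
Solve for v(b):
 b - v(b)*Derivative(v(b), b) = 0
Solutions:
 v(b) = -sqrt(C1 + b^2)
 v(b) = sqrt(C1 + b^2)


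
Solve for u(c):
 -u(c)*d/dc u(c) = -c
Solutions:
 u(c) = -sqrt(C1 + c^2)
 u(c) = sqrt(C1 + c^2)


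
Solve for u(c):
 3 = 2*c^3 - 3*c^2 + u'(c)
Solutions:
 u(c) = C1 - c^4/2 + c^3 + 3*c


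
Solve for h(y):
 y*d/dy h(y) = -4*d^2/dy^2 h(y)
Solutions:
 h(y) = C1 + C2*erf(sqrt(2)*y/4)


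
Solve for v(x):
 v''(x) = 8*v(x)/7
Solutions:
 v(x) = C1*exp(-2*sqrt(14)*x/7) + C2*exp(2*sqrt(14)*x/7)


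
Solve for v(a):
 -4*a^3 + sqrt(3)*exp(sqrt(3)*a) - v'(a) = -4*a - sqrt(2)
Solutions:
 v(a) = C1 - a^4 + 2*a^2 + sqrt(2)*a + exp(sqrt(3)*a)


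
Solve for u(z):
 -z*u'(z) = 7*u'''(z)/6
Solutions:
 u(z) = C1 + Integral(C2*airyai(-6^(1/3)*7^(2/3)*z/7) + C3*airybi(-6^(1/3)*7^(2/3)*z/7), z)


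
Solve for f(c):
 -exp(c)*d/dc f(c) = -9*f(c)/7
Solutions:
 f(c) = C1*exp(-9*exp(-c)/7)


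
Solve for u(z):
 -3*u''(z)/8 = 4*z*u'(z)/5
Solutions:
 u(z) = C1 + C2*erf(4*sqrt(15)*z/15)


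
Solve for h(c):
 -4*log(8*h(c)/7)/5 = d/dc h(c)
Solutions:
 5*Integral(1/(log(_y) - log(7) + 3*log(2)), (_y, h(c)))/4 = C1 - c


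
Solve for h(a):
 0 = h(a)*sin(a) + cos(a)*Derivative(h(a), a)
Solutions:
 h(a) = C1*cos(a)


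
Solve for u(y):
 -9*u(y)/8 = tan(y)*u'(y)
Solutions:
 u(y) = C1/sin(y)^(9/8)


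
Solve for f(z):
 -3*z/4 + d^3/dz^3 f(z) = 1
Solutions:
 f(z) = C1 + C2*z + C3*z^2 + z^4/32 + z^3/6


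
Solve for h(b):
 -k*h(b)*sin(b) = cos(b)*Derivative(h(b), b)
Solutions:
 h(b) = C1*exp(k*log(cos(b)))


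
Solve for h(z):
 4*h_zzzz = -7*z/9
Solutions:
 h(z) = C1 + C2*z + C3*z^2 + C4*z^3 - 7*z^5/4320


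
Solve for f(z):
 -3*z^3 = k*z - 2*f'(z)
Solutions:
 f(z) = C1 + k*z^2/4 + 3*z^4/8


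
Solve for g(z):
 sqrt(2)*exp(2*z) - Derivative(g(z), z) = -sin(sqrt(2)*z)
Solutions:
 g(z) = C1 + sqrt(2)*exp(2*z)/2 - sqrt(2)*cos(sqrt(2)*z)/2


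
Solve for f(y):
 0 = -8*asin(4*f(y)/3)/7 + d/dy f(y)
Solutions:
 Integral(1/asin(4*_y/3), (_y, f(y))) = C1 + 8*y/7


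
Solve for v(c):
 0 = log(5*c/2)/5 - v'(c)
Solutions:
 v(c) = C1 + c*log(c)/5 - c/5 - c*log(2)/5 + c*log(5)/5


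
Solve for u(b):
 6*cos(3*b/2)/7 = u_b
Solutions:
 u(b) = C1 + 4*sin(3*b/2)/7


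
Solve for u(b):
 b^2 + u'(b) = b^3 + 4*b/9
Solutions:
 u(b) = C1 + b^4/4 - b^3/3 + 2*b^2/9


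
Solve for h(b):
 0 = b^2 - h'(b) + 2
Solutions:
 h(b) = C1 + b^3/3 + 2*b


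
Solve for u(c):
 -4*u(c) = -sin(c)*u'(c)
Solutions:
 u(c) = C1*(cos(c)^2 - 2*cos(c) + 1)/(cos(c)^2 + 2*cos(c) + 1)


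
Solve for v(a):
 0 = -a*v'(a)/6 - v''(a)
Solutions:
 v(a) = C1 + C2*erf(sqrt(3)*a/6)


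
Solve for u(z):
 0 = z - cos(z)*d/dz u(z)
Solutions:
 u(z) = C1 + Integral(z/cos(z), z)


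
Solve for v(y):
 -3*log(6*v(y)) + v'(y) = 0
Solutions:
 -Integral(1/(log(_y) + log(6)), (_y, v(y)))/3 = C1 - y


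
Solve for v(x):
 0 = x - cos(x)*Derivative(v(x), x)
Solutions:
 v(x) = C1 + Integral(x/cos(x), x)


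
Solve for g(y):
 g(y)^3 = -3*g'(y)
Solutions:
 g(y) = -sqrt(6)*sqrt(-1/(C1 - y))/2
 g(y) = sqrt(6)*sqrt(-1/(C1 - y))/2


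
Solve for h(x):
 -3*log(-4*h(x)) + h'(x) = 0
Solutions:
 -Integral(1/(log(-_y) + 2*log(2)), (_y, h(x)))/3 = C1 - x


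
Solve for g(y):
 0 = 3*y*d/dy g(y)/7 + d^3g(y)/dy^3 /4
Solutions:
 g(y) = C1 + Integral(C2*airyai(-12^(1/3)*7^(2/3)*y/7) + C3*airybi(-12^(1/3)*7^(2/3)*y/7), y)


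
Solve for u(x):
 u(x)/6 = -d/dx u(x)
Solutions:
 u(x) = C1*exp(-x/6)


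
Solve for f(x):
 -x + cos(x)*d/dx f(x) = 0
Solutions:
 f(x) = C1 + Integral(x/cos(x), x)


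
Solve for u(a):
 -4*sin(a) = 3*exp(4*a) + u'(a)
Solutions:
 u(a) = C1 - 3*exp(4*a)/4 + 4*cos(a)


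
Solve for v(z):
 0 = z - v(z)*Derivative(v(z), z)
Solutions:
 v(z) = -sqrt(C1 + z^2)
 v(z) = sqrt(C1 + z^2)


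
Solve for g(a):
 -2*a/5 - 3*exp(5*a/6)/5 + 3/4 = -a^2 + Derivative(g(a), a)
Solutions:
 g(a) = C1 + a^3/3 - a^2/5 + 3*a/4 - 18*exp(5*a/6)/25


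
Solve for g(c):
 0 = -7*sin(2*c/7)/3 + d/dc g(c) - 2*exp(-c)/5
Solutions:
 g(c) = C1 - 49*cos(2*c/7)/6 - 2*exp(-c)/5


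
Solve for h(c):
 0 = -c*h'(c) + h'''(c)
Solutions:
 h(c) = C1 + Integral(C2*airyai(c) + C3*airybi(c), c)


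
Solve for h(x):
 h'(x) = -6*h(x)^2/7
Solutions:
 h(x) = 7/(C1 + 6*x)


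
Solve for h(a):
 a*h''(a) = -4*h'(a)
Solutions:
 h(a) = C1 + C2/a^3


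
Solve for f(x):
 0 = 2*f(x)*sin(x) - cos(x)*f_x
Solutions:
 f(x) = C1/cos(x)^2


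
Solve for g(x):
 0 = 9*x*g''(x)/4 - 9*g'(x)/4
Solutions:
 g(x) = C1 + C2*x^2


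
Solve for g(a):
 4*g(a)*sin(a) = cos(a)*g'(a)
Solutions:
 g(a) = C1/cos(a)^4


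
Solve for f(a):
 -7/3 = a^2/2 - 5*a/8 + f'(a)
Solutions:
 f(a) = C1 - a^3/6 + 5*a^2/16 - 7*a/3


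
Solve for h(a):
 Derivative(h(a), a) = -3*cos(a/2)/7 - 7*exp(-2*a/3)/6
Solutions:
 h(a) = C1 - 6*sin(a/2)/7 + 7*exp(-2*a/3)/4


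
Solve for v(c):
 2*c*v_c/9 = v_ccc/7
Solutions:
 v(c) = C1 + Integral(C2*airyai(42^(1/3)*c/3) + C3*airybi(42^(1/3)*c/3), c)


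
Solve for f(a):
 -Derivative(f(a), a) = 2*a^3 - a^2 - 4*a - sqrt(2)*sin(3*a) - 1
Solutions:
 f(a) = C1 - a^4/2 + a^3/3 + 2*a^2 + a - sqrt(2)*cos(3*a)/3


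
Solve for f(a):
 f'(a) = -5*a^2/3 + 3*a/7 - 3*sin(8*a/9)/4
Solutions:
 f(a) = C1 - 5*a^3/9 + 3*a^2/14 + 27*cos(8*a/9)/32


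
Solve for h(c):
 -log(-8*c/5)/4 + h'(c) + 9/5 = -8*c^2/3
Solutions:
 h(c) = C1 - 8*c^3/9 + c*log(-c)/4 + c*(-41 - 5*log(5) + 15*log(2))/20


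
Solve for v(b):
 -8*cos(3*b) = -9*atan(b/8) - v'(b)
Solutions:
 v(b) = C1 - 9*b*atan(b/8) + 36*log(b^2 + 64) + 8*sin(3*b)/3


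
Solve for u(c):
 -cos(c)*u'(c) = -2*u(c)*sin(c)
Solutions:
 u(c) = C1/cos(c)^2


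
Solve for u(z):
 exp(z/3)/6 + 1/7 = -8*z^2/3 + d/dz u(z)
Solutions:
 u(z) = C1 + 8*z^3/9 + z/7 + exp(z/3)/2


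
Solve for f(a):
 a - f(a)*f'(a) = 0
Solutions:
 f(a) = -sqrt(C1 + a^2)
 f(a) = sqrt(C1 + a^2)


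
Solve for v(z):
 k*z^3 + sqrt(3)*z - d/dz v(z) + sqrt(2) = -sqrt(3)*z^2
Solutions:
 v(z) = C1 + k*z^4/4 + sqrt(3)*z^3/3 + sqrt(3)*z^2/2 + sqrt(2)*z


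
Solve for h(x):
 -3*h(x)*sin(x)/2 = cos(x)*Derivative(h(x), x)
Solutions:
 h(x) = C1*cos(x)^(3/2)


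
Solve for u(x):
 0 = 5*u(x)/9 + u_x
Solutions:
 u(x) = C1*exp(-5*x/9)


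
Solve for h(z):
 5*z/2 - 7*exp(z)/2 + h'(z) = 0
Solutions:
 h(z) = C1 - 5*z^2/4 + 7*exp(z)/2


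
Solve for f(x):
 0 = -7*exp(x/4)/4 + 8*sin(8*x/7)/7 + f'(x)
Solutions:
 f(x) = C1 + 7*exp(x/4) + cos(8*x/7)


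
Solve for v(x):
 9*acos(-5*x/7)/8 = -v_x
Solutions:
 v(x) = C1 - 9*x*acos(-5*x/7)/8 - 9*sqrt(49 - 25*x^2)/40


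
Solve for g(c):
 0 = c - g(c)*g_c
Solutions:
 g(c) = -sqrt(C1 + c^2)
 g(c) = sqrt(C1 + c^2)


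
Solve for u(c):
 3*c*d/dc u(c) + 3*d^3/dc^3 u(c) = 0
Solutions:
 u(c) = C1 + Integral(C2*airyai(-c) + C3*airybi(-c), c)


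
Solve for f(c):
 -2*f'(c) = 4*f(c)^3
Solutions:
 f(c) = -sqrt(2)*sqrt(-1/(C1 - 2*c))/2
 f(c) = sqrt(2)*sqrt(-1/(C1 - 2*c))/2


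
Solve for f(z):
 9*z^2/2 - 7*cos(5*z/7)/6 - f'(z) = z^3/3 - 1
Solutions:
 f(z) = C1 - z^4/12 + 3*z^3/2 + z - 49*sin(5*z/7)/30


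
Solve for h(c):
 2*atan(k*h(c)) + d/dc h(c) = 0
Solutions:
 Integral(1/atan(_y*k), (_y, h(c))) = C1 - 2*c


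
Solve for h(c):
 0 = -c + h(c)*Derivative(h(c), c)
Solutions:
 h(c) = -sqrt(C1 + c^2)
 h(c) = sqrt(C1 + c^2)


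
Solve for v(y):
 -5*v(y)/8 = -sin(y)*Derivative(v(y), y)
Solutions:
 v(y) = C1*(cos(y) - 1)^(5/16)/(cos(y) + 1)^(5/16)


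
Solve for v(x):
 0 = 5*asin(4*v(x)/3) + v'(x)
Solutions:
 Integral(1/asin(4*_y/3), (_y, v(x))) = C1 - 5*x


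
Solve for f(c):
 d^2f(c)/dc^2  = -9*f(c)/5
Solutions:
 f(c) = C1*sin(3*sqrt(5)*c/5) + C2*cos(3*sqrt(5)*c/5)


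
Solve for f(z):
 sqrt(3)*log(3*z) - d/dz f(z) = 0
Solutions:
 f(z) = C1 + sqrt(3)*z*log(z) - sqrt(3)*z + sqrt(3)*z*log(3)


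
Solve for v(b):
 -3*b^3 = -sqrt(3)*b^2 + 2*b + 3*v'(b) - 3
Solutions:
 v(b) = C1 - b^4/4 + sqrt(3)*b^3/9 - b^2/3 + b


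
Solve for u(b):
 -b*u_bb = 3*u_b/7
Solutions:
 u(b) = C1 + C2*b^(4/7)


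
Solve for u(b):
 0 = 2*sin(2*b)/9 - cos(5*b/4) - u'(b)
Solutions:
 u(b) = C1 - 4*sin(5*b/4)/5 - cos(2*b)/9


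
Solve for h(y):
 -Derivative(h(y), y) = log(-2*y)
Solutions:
 h(y) = C1 - y*log(-y) + y*(1 - log(2))


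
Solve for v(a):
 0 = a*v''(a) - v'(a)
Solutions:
 v(a) = C1 + C2*a^2


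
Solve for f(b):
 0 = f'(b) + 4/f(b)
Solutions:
 f(b) = -sqrt(C1 - 8*b)
 f(b) = sqrt(C1 - 8*b)


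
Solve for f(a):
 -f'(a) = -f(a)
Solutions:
 f(a) = C1*exp(a)


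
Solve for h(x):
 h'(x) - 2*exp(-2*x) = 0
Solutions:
 h(x) = C1 - exp(-2*x)


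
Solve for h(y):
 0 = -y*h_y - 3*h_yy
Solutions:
 h(y) = C1 + C2*erf(sqrt(6)*y/6)


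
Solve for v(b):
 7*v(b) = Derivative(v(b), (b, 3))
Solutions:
 v(b) = C3*exp(7^(1/3)*b) + (C1*sin(sqrt(3)*7^(1/3)*b/2) + C2*cos(sqrt(3)*7^(1/3)*b/2))*exp(-7^(1/3)*b/2)


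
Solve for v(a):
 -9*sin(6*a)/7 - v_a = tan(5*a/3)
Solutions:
 v(a) = C1 + 3*log(cos(5*a/3))/5 + 3*cos(6*a)/14


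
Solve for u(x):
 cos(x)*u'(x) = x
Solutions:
 u(x) = C1 + Integral(x/cos(x), x)


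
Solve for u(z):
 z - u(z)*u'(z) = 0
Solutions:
 u(z) = -sqrt(C1 + z^2)
 u(z) = sqrt(C1 + z^2)


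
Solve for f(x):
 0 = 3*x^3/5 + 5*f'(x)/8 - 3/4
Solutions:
 f(x) = C1 - 6*x^4/25 + 6*x/5


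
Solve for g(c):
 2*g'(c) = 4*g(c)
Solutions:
 g(c) = C1*exp(2*c)


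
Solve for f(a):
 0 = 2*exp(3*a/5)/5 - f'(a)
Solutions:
 f(a) = C1 + 2*exp(3*a/5)/3


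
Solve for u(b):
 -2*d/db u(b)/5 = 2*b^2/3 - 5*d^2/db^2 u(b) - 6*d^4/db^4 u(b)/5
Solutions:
 u(b) = C1 + C2*exp(2^(1/3)*b*(-(18 + sqrt(31574))^(1/3) + 25*2^(1/3)/(18 + sqrt(31574))^(1/3))/12)*sin(2^(1/3)*sqrt(3)*b*(25*2^(1/3)/(18 + sqrt(31574))^(1/3) + (18 + sqrt(31574))^(1/3))/12) + C3*exp(2^(1/3)*b*(-(18 + sqrt(31574))^(1/3) + 25*2^(1/3)/(18 + sqrt(31574))^(1/3))/12)*cos(2^(1/3)*sqrt(3)*b*(25*2^(1/3)/(18 + sqrt(31574))^(1/3) + (18 + sqrt(31574))^(1/3))/12) + C4*exp(-2^(1/3)*b*(-(18 + sqrt(31574))^(1/3) + 25*2^(1/3)/(18 + sqrt(31574))^(1/3))/6) - 5*b^3/9 - 125*b^2/6 - 3125*b/6


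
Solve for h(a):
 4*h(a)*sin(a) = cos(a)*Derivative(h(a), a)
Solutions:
 h(a) = C1/cos(a)^4


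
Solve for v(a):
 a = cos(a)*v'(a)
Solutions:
 v(a) = C1 + Integral(a/cos(a), a)


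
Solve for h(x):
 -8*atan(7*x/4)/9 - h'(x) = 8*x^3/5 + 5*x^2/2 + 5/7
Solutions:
 h(x) = C1 - 2*x^4/5 - 5*x^3/6 - 8*x*atan(7*x/4)/9 - 5*x/7 + 16*log(49*x^2 + 16)/63


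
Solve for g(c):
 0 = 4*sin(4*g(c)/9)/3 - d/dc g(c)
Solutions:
 -4*c/3 + 9*log(cos(4*g(c)/9) - 1)/8 - 9*log(cos(4*g(c)/9) + 1)/8 = C1


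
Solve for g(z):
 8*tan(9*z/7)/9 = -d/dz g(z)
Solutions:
 g(z) = C1 + 56*log(cos(9*z/7))/81


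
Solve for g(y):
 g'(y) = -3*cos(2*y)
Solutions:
 g(y) = C1 - 3*sin(2*y)/2


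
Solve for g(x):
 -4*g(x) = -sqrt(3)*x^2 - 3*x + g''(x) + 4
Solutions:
 g(x) = C1*sin(2*x) + C2*cos(2*x) + sqrt(3)*x^2/4 + 3*x/4 - 1 - sqrt(3)/8


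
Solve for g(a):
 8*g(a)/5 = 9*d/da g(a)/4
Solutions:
 g(a) = C1*exp(32*a/45)


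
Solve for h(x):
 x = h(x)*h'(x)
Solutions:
 h(x) = -sqrt(C1 + x^2)
 h(x) = sqrt(C1 + x^2)


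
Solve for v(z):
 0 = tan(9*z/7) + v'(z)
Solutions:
 v(z) = C1 + 7*log(cos(9*z/7))/9


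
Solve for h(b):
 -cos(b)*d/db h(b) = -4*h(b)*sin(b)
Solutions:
 h(b) = C1/cos(b)^4


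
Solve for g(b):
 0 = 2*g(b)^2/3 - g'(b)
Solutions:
 g(b) = -3/(C1 + 2*b)


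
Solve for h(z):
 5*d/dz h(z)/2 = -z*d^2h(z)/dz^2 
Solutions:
 h(z) = C1 + C2/z^(3/2)


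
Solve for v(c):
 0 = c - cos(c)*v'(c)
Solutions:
 v(c) = C1 + Integral(c/cos(c), c)


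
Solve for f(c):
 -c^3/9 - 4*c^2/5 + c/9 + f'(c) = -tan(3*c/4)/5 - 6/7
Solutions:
 f(c) = C1 + c^4/36 + 4*c^3/15 - c^2/18 - 6*c/7 + 4*log(cos(3*c/4))/15


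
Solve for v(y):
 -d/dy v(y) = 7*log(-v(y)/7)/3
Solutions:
 3*Integral(1/(log(-_y) - log(7)), (_y, v(y)))/7 = C1 - y


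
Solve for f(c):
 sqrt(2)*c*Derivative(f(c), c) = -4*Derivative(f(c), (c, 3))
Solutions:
 f(c) = C1 + Integral(C2*airyai(-sqrt(2)*c/2) + C3*airybi(-sqrt(2)*c/2), c)


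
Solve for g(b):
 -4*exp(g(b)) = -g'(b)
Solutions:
 g(b) = log(-1/(C1 + 4*b))


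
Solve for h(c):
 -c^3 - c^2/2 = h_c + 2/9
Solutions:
 h(c) = C1 - c^4/4 - c^3/6 - 2*c/9


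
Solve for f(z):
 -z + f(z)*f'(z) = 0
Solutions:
 f(z) = -sqrt(C1 + z^2)
 f(z) = sqrt(C1 + z^2)


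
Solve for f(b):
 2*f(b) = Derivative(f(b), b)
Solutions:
 f(b) = C1*exp(2*b)


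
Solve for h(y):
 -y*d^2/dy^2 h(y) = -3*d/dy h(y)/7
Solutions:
 h(y) = C1 + C2*y^(10/7)


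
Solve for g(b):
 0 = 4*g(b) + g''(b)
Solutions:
 g(b) = C1*sin(2*b) + C2*cos(2*b)


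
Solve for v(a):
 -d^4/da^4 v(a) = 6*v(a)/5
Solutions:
 v(a) = (C1*sin(10^(3/4)*3^(1/4)*a/10) + C2*cos(10^(3/4)*3^(1/4)*a/10))*exp(-10^(3/4)*3^(1/4)*a/10) + (C3*sin(10^(3/4)*3^(1/4)*a/10) + C4*cos(10^(3/4)*3^(1/4)*a/10))*exp(10^(3/4)*3^(1/4)*a/10)


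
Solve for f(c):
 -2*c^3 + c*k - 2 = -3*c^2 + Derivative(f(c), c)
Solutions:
 f(c) = C1 - c^4/2 + c^3 + c^2*k/2 - 2*c


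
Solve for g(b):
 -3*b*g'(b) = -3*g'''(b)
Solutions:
 g(b) = C1 + Integral(C2*airyai(b) + C3*airybi(b), b)


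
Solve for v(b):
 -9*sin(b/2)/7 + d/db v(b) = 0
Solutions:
 v(b) = C1 - 18*cos(b/2)/7


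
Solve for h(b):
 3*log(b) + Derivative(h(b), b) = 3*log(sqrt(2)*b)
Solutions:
 h(b) = C1 + 3*b*log(2)/2


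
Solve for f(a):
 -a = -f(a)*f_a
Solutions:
 f(a) = -sqrt(C1 + a^2)
 f(a) = sqrt(C1 + a^2)


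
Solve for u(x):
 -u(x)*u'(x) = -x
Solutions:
 u(x) = -sqrt(C1 + x^2)
 u(x) = sqrt(C1 + x^2)


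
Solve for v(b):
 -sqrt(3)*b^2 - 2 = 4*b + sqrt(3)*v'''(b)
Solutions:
 v(b) = C1 + C2*b + C3*b^2 - b^5/60 - sqrt(3)*b^4/18 - sqrt(3)*b^3/9


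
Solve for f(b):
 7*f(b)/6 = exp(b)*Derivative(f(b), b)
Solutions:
 f(b) = C1*exp(-7*exp(-b)/6)


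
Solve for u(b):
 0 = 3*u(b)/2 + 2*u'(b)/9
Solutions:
 u(b) = C1*exp(-27*b/4)


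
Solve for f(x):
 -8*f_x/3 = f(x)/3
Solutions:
 f(x) = C1*exp(-x/8)


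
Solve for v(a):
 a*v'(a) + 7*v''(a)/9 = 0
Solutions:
 v(a) = C1 + C2*erf(3*sqrt(14)*a/14)


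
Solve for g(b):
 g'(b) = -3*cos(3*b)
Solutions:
 g(b) = C1 - sin(3*b)


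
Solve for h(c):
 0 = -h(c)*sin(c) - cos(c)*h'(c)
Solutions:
 h(c) = C1*cos(c)


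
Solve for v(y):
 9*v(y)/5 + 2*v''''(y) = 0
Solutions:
 v(y) = (C1*sin(2^(1/4)*sqrt(3)*5^(3/4)*y/10) + C2*cos(2^(1/4)*sqrt(3)*5^(3/4)*y/10))*exp(-2^(1/4)*sqrt(3)*5^(3/4)*y/10) + (C3*sin(2^(1/4)*sqrt(3)*5^(3/4)*y/10) + C4*cos(2^(1/4)*sqrt(3)*5^(3/4)*y/10))*exp(2^(1/4)*sqrt(3)*5^(3/4)*y/10)


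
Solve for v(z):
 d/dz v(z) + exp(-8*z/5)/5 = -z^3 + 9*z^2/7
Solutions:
 v(z) = C1 - z^4/4 + 3*z^3/7 + exp(-8*z/5)/8


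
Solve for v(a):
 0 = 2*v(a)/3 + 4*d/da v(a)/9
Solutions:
 v(a) = C1*exp(-3*a/2)


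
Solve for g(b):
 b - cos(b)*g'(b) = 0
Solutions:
 g(b) = C1 + Integral(b/cos(b), b)


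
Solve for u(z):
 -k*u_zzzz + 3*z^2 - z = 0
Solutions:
 u(z) = C1 + C2*z + C3*z^2 + C4*z^3 + z^6/(120*k) - z^5/(120*k)


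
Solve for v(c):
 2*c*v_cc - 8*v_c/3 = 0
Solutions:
 v(c) = C1 + C2*c^(7/3)


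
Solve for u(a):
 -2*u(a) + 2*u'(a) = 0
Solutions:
 u(a) = C1*exp(a)


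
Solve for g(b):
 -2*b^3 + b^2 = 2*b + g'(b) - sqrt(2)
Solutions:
 g(b) = C1 - b^4/2 + b^3/3 - b^2 + sqrt(2)*b


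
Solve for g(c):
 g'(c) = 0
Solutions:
 g(c) = C1


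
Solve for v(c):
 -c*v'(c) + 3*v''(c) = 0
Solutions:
 v(c) = C1 + C2*erfi(sqrt(6)*c/6)


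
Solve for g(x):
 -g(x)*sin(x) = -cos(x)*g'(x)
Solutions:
 g(x) = C1/cos(x)


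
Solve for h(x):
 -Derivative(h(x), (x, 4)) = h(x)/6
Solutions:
 h(x) = (C1*sin(2^(1/4)*3^(3/4)*x/6) + C2*cos(2^(1/4)*3^(3/4)*x/6))*exp(-2^(1/4)*3^(3/4)*x/6) + (C3*sin(2^(1/4)*3^(3/4)*x/6) + C4*cos(2^(1/4)*3^(3/4)*x/6))*exp(2^(1/4)*3^(3/4)*x/6)


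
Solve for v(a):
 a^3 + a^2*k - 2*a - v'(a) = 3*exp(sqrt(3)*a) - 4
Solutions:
 v(a) = C1 + a^4/4 + a^3*k/3 - a^2 + 4*a - sqrt(3)*exp(sqrt(3)*a)


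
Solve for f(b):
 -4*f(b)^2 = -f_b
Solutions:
 f(b) = -1/(C1 + 4*b)


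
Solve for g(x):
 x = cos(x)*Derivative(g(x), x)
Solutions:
 g(x) = C1 + Integral(x/cos(x), x)


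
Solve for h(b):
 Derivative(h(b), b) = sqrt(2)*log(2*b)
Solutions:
 h(b) = C1 + sqrt(2)*b*log(b) - sqrt(2)*b + sqrt(2)*b*log(2)


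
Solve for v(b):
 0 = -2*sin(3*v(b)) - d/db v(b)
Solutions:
 v(b) = -acos((-C1 - exp(12*b))/(C1 - exp(12*b)))/3 + 2*pi/3
 v(b) = acos((-C1 - exp(12*b))/(C1 - exp(12*b)))/3


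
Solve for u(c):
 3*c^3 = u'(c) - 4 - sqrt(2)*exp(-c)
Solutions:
 u(c) = C1 + 3*c^4/4 + 4*c - sqrt(2)*exp(-c)


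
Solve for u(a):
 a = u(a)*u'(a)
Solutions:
 u(a) = -sqrt(C1 + a^2)
 u(a) = sqrt(C1 + a^2)
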